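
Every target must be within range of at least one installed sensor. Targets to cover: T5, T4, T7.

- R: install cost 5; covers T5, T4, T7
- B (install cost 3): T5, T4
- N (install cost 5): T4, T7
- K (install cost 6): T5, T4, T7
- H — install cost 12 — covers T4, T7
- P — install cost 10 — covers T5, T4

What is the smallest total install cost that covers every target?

5

This is a weighted set-cover instance.
The greedy cost-per-new-target heuristic would pick B and R for 8, but a cheaper cover exists.
R alone covers T5, T4, T7 — every target.
Total install cost: 5.
No cover costs less than 5.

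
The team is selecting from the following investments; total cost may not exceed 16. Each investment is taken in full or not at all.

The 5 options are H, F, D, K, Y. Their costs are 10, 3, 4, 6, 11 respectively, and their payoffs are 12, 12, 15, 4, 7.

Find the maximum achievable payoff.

31

Allowing fractional choices, the relaxed optimum would be about 37.8, but investments are indivisible.
F + D + K: cost 3 + 4 + 6 = 13 ≤ 16, payoff 12 + 15 + 4 = 31.
H + D: cost 10 + 4 = 14 ≤ 16, payoff 12 + 15 = 27.
F + D: cost 3 + 4 = 7 ≤ 16, payoff 12 + 15 = 27.
Best is F, D, and K with total payoff 31.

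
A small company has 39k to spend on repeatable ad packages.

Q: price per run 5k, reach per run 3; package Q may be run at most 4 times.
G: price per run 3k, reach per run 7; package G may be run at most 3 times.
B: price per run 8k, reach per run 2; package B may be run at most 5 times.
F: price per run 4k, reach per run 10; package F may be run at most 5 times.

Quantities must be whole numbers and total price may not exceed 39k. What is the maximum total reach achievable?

77

2×Q, 3×G, and 5×F: price 39 ≤ 39, reach 2·3 + 3·7 + 5·10 = 77.
1×Q, 3×G, and 5×F: price 34 ≤ 39, reach 1·3 + 3·7 + 5·10 = 74.
Best is 77.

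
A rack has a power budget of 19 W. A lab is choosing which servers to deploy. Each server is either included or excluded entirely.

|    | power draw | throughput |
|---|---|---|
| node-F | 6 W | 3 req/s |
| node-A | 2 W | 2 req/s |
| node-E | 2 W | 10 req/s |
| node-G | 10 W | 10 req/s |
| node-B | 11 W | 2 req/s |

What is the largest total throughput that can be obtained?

23

Allowing fractional choices, the relaxed optimum would be about 24.5, but servers are indivisible.
node-E + node-G: power draw 2 + 10 = 12 ≤ 19, throughput 10 + 10 = 20.
node-A + node-E + node-G: power draw 2 + 2 + 10 = 14 ≤ 19, throughput 2 + 10 + 10 = 22.
node-F + node-E + node-G: power draw 6 + 2 + 10 = 18 ≤ 19, throughput 3 + 10 + 10 = 23.
Best is node-F, node-E, and node-G with total throughput 23.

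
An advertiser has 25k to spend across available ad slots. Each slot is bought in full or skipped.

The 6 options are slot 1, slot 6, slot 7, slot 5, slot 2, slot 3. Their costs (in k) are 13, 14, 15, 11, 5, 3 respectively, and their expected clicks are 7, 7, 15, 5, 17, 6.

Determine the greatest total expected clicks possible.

38

This is an integer program with binary decision variables.
Allowing fractional choices, the relaxed optimum would be about 39.1, but ad slots are indivisible.
slot 1 + slot 2 + slot 3: cost 13 + 5 + 3 = 21 ≤ 25, expected clicks 7 + 17 + 6 = 30.
slot 7 + slot 2: cost 15 + 5 = 20 ≤ 25, expected clicks 15 + 17 = 32.
slot 7 + slot 2 + slot 3: cost 15 + 5 + 3 = 23 ≤ 25, expected clicks 15 + 17 + 6 = 38.
Best is slot 7, slot 2, and slot 3 with total expected clicks 38.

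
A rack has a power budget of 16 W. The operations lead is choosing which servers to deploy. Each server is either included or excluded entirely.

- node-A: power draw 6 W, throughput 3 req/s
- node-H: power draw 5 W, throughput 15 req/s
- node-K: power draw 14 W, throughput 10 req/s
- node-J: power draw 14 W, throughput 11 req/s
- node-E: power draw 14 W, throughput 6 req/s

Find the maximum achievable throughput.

Treat it as a binary knapsack problem.
node-A + node-H: power draw 6 + 5 = 11 ≤ 16, throughput 3 + 15 = 18.
node-J: power draw 14 ≤ 16, throughput 11.
node-H: power draw 5 ≤ 16, throughput 15.
Best is node-A and node-H with total throughput 18.

18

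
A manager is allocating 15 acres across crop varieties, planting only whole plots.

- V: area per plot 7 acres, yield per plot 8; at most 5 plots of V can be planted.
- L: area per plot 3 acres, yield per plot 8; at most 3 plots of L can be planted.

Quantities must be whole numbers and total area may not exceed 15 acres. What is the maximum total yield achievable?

This is a bounded integer knapsack.
L has the best ratio (8/3); taking only L gives at most 3×8 = 24 (stopped by the supply cap of 3).
Optimal: 3×L: area 9 ≤ 15, yield 3·8 = 24.

24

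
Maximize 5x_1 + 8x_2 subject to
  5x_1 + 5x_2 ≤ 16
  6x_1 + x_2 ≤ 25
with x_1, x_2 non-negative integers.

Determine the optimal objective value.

(x_1,x_2)=(0,3): 5·0+5·3=15≤16, 6·0+1·3=3≤25, objective 24.
(x_1,x_2)=(1,2): 5·1+5·2=15≤16, 6·1+1·2=8≤25, objective 21.
The best lattice point is (0,3), giving 24.

24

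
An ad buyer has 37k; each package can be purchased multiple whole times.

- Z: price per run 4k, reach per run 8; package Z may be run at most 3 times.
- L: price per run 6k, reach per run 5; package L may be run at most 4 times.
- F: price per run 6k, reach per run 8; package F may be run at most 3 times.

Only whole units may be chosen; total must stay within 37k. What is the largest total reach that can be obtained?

53

This is a bounded integer knapsack.
3×Z, 2×L, and 2×F: price 36 ≤ 37, reach 3·8 + 2·5 + 2·8 = 50.
3×Z, 1×L, and 3×F: price 36 ≤ 37, reach 3·8 + 1·5 + 3·8 = 53.
Best is 53.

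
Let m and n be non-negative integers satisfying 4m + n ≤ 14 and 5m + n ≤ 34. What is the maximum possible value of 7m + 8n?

(m,n)=(0,14): 4·0+1·14=14≤14, 5·0+1·14=14≤34, objective 112.
(m,n)=(0,13): 4·0+1·13=13≤14, 5·0+1·13=13≤34, objective 104.
No feasible integer point exceeds 112.

112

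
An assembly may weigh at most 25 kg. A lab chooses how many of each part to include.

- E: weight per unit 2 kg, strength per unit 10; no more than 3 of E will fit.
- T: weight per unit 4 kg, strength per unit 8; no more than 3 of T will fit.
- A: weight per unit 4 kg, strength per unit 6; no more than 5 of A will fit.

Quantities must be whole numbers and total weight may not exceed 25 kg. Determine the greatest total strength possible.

60

Take 3×E, 3×T, and 1×A: weight 22 ≤ 25, strength 3·10 + 3·8 + 1·6 = 60.
E has the best ratio (10/2) and is taken to its limit of 3; remaining capacity is filled optimally with the others.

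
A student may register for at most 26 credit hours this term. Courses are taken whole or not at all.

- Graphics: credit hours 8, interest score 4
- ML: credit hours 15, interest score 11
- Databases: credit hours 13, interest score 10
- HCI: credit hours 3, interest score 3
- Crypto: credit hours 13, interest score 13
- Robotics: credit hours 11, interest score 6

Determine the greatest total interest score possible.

23

This is a 0-1 knapsack instance.
Allowing fractional choices, the relaxed optimum would be about 23.7, but courses are indivisible.
Crypto + Robotics: credit hours 13 + 11 = 24 ≤ 26, interest score 13 + 6 = 19.
Databases + Crypto: credit hours 13 + 13 = 26 ≤ 26, interest score 10 + 13 = 23.
Graphics + HCI + Crypto: credit hours 8 + 3 + 13 = 24 ≤ 26, interest score 4 + 3 + 13 = 20.
Best is Databases and Crypto with total interest score 23.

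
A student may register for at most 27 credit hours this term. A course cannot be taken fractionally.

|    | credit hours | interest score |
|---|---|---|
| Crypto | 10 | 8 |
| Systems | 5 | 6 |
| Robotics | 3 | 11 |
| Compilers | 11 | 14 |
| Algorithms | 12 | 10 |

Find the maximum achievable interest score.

This is an integer program with binary decision variables.
Allowing fractional choices, the relaxed optimum would be about 37.7, but courses are indivisible.
Crypto + Robotics + Compilers: credit hours 10 + 3 + 11 = 24 ≤ 27, interest score 8 + 11 + 14 = 33.
Robotics + Compilers + Algorithms: credit hours 3 + 11 + 12 = 26 ≤ 27, interest score 11 + 14 + 10 = 35.
Best is Robotics, Compilers, and Algorithms with total interest score 35.

35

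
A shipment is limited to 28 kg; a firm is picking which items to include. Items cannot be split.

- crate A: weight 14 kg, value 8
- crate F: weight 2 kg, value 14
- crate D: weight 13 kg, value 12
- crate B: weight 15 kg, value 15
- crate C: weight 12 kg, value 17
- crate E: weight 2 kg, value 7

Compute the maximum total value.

43

Allowing fractional choices, the relaxed optimum would be about 50.0, but items are indivisible.
crate F + crate C + crate E: weight 2 + 12 + 2 = 16 ≤ 28, value 14 + 17 + 7 = 38.
crate F + crate D + crate C: weight 2 + 13 + 12 = 27 ≤ 28, value 14 + 12 + 17 = 43.
crate A + crate F + crate C: weight 14 + 2 + 12 = 28 ≤ 28, value 8 + 14 + 17 = 39.
Best is crate F, crate D, and crate C with total value 43.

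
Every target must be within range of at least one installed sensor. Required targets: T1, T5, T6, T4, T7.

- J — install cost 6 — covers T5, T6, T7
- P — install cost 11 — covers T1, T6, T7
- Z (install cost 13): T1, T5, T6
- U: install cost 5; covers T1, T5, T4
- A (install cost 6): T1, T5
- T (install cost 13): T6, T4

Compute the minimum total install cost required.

This is a weighted set-cover instance.
Choose J and U: together they cover T1, T5, T6, T4, T7 — every target.
Total install cost: 6 + 5 = 11.
No cover costs less than 11.

11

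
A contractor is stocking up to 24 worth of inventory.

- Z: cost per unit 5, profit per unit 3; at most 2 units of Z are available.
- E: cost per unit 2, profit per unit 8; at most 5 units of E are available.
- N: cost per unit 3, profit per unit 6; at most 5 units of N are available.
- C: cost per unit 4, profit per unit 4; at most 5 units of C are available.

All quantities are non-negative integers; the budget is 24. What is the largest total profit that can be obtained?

64

This is a bounded integer knapsack.
4×E and 5×N: cost 23 ≤ 24, profit 4·8 + 5·6 = 62.
5×E and 4×N: cost 22 ≤ 24, profit 5·8 + 4·6 = 64.
Best is 64.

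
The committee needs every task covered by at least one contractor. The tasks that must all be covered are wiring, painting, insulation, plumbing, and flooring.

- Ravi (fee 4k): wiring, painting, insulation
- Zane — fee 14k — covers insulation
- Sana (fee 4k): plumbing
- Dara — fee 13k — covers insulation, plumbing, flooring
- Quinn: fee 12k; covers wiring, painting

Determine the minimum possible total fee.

The greedy cost-per-new-task heuristic would pick Ravi, Sana, and Dara for 21, but a cheaper cover exists.
Choose Ravi and Dara: together they cover wiring, painting, insulation, plumbing, flooring — every task.
Total fee: 4 + 13 = 17.
No cover costs less than 17.

17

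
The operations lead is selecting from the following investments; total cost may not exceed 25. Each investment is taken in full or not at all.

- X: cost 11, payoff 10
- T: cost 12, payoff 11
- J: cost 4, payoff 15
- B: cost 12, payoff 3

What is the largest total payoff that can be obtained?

26

This is a 0-1 knapsack instance.
X + J: cost 11 + 4 = 15 ≤ 25, payoff 10 + 15 = 25.
T + J: cost 12 + 4 = 16 ≤ 25, payoff 11 + 15 = 26.
X + T: cost 11 + 12 = 23 ≤ 25, payoff 10 + 11 = 21.
Best is T and J with total payoff 26.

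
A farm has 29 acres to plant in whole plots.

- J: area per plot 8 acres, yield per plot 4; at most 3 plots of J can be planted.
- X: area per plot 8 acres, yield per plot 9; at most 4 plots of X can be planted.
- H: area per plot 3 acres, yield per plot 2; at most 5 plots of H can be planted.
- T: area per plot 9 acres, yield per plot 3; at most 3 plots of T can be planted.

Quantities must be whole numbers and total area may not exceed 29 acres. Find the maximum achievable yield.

X has the best ratio (9/8); taking only X gives at most 3×9 = 27 (stopped by the area limit).
Mixing does better — 3×X and 1×H: area 27 ≤ 29, yield 3·9 + 1·2 = 29.

29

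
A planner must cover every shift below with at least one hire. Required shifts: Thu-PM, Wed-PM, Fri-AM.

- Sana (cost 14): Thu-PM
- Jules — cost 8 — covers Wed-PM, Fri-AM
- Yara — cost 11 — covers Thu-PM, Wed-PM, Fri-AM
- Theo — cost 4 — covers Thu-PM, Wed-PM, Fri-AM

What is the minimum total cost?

4

Theo alone covers Thu-PM, Wed-PM, Fri-AM — every shift.
Total cost: 4.
No cover costs less than 4.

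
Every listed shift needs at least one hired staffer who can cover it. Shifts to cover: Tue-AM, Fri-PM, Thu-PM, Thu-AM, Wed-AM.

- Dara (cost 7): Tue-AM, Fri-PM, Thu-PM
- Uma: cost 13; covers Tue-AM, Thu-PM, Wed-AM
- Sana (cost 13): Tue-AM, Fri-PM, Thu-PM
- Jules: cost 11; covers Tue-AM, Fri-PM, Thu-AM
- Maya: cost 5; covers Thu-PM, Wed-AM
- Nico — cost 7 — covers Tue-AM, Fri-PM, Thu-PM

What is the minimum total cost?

16

The greedy cost-per-new-shift heuristic would pick Dara, Maya, and Jules for 23, but a cheaper cover exists.
Choose Jules and Maya: together they cover Tue-AM, Fri-PM, Thu-PM, Thu-AM, Wed-AM — every shift.
Total cost: 11 + 5 = 16.
No cover costs less than 16.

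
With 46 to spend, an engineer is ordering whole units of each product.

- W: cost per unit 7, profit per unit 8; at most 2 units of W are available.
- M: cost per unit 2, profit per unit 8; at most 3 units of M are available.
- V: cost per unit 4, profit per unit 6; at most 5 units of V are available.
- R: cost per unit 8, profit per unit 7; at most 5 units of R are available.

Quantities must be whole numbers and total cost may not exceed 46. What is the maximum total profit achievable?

This is a bounded integer knapsack.
M has the best ratio (8/2); taking only M gives at most 3×8 = 24 (stopped by the supply cap of 3).
Mixing does better — 2×W, 3×M, 4×V, and 1×R: cost 44 ≤ 46, profit 2·8 + 3·8 + 4·6 + 1·7 = 71.

71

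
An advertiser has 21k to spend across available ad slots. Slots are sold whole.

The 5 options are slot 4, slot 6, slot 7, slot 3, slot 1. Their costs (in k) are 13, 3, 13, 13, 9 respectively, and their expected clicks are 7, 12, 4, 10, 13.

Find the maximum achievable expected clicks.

25

Take slot 6 and slot 1: cost 3 + 9 = 12 ≤ 21, expected clicks 12 + 13 = 25.
No other feasible combination does better.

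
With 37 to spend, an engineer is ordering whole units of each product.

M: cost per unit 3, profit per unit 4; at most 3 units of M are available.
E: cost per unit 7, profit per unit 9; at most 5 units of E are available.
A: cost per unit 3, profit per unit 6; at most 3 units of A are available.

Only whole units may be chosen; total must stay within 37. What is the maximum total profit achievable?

2×M, 3×E, and 3×A: cost 36 ≤ 37, profit 2·4 + 3·9 + 3·6 = 53.
4×E and 3×A: cost 37 ≤ 37, profit 4·9 + 3·6 = 54.
Best is 54.

54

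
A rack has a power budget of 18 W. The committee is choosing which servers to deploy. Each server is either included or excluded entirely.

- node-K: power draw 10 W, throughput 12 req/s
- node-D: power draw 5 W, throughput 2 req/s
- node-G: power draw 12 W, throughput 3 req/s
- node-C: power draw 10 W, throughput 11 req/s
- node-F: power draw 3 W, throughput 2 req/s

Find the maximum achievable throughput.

node-K + node-D + node-F: power draw 10 + 5 + 3 = 18 ≤ 18, throughput 12 + 2 + 2 = 16.
node-D + node-C + node-F: power draw 5 + 10 + 3 = 18 ≤ 18, throughput 2 + 11 + 2 = 15.
Best is node-K, node-D, and node-F with total throughput 16.

16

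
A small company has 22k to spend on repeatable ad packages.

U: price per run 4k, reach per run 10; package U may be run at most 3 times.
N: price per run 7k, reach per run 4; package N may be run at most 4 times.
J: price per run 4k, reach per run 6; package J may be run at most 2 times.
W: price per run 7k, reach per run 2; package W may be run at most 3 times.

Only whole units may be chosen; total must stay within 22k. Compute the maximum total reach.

42

U has the best ratio (10/4); taking only U gives at most 3×10 = 30 (stopped by the supply cap of 3).
Mixing does better — 3×U and 2×J: price 20 ≤ 22, reach 3·10 + 2·6 = 42.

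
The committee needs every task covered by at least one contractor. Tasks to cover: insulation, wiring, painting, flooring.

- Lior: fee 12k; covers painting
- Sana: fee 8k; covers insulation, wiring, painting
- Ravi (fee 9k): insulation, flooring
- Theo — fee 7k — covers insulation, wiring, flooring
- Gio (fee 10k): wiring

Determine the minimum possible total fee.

15

This is an integer covering problem.
Choose Sana and Theo: together they cover insulation, wiring, painting, flooring — every task.
Total fee: 8 + 7 = 15.
No cover costs less than 15.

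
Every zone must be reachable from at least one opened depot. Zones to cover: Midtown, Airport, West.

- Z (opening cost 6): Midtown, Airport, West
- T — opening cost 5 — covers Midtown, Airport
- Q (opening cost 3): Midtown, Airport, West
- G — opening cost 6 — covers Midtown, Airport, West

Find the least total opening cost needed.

3

This is a weighted set-cover instance.
Q alone covers Midtown, Airport, West — every zone.
Total opening cost: 3.
No cover costs less than 3.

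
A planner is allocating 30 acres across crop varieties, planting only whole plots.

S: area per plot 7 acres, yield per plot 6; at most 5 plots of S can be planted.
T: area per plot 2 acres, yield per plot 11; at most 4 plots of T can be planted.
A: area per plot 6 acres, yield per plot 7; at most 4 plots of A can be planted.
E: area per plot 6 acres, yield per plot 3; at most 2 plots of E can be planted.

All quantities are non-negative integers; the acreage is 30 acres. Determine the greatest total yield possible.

65

4×T and 3×A: area 26 ≤ 30, yield 4·11 + 3·7 = 65.
1×S, 4×T, and 2×A: area 27 ≤ 30, yield 1·6 + 4·11 + 2·7 = 64.
Best is 65.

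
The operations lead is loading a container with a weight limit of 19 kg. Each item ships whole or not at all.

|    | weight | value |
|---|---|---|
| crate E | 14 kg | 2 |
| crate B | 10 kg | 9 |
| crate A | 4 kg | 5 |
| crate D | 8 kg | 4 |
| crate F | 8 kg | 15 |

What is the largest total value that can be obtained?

crate D + crate F: weight 8 + 8 = 16 ≤ 19, value 4 + 15 = 19.
crate A + crate F: weight 4 + 8 = 12 ≤ 19, value 5 + 15 = 20.
crate B + crate F: weight 10 + 8 = 18 ≤ 19, value 9 + 15 = 24.
Best is crate B and crate F with total value 24.

24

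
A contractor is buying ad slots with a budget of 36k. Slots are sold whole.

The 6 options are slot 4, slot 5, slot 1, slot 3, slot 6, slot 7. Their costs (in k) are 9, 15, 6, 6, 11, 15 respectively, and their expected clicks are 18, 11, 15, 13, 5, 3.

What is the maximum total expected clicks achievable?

57

This is a 0-1 knapsack instance.
slot 4 + slot 5 + slot 1 + slot 3: cost 9 + 15 + 6 + 6 = 36 ≤ 36, expected clicks 18 + 11 + 15 + 13 = 57.
slot 4 + slot 1 + slot 3 + slot 6: cost 9 + 6 + 6 + 11 = 32 ≤ 36, expected clicks 18 + 15 + 13 + 5 = 51.
Best is slot 4, slot 5, slot 1, and slot 3 with total expected clicks 57.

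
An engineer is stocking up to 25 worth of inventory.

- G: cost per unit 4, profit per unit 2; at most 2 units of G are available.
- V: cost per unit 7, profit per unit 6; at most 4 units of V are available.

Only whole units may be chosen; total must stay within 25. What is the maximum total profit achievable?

3×V: cost 21 ≤ 25, profit 3·6 = 18.
1×G and 3×V: cost 25 ≤ 25, profit 1·2 + 3·6 = 20.
Best is 20.

20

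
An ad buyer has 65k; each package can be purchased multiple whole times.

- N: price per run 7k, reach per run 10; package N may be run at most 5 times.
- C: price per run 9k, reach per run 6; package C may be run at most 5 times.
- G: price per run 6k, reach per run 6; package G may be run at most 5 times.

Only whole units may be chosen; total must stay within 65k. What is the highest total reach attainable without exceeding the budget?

N has the best ratio (10/7); taking only N gives at most 5×10 = 50 (stopped by the supply cap of 5).
Mixing does better — 5×N and 5×G: price 65 ≤ 65, reach 5·10 + 5·6 = 80.

80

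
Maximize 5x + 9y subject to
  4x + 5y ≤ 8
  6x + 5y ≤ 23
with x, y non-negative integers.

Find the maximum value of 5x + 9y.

10

Relaxing integrality, the LP optimum is 14.40 at (x,y) = (0, 1.6), which is not an integer point.
(x,y)=(2,0) is feasible, giving 10.
(x,y)=(0,1) is feasible, giving 9.
No feasible integer point exceeds 10.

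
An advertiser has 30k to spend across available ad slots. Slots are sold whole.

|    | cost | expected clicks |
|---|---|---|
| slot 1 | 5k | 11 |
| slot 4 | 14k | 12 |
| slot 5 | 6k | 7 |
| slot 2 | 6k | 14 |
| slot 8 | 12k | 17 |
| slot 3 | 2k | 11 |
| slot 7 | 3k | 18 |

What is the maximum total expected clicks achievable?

71

slot 1 + slot 2 + slot 8 + slot 3 + slot 7: cost 5 + 6 + 12 + 2 + 3 = 28 ≤ 30, expected clicks 11 + 14 + 17 + 11 + 18 = 71.
slot 5 + slot 2 + slot 8 + slot 3 + slot 7: cost 6 + 6 + 12 + 2 + 3 = 29 ≤ 30, expected clicks 7 + 14 + 17 + 11 + 18 = 67.
Best is slot 1, slot 2, slot 8, slot 3, and slot 7 with total expected clicks 71.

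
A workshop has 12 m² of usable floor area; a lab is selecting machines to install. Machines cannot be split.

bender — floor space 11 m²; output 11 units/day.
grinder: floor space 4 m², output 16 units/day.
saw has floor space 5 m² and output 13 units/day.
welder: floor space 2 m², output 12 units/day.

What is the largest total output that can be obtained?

Allowing fractional choices, the relaxed optimum would be about 42.0, but machines are indivisible.
grinder + saw: floor space 4 + 5 = 9 ≤ 12, output 16 + 13 = 29.
grinder + welder: floor space 4 + 2 = 6 ≤ 12, output 16 + 12 = 28.
grinder + saw + welder: floor space 4 + 5 + 2 = 11 ≤ 12, output 16 + 13 + 12 = 41.
Best is grinder, saw, and welder with total output 41.

41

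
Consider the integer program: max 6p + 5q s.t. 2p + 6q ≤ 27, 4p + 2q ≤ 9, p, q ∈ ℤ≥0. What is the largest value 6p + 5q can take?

20

(p,q)=(0,4): 2·0+6·4=24≤27, 4·0+2·4=8≤9, objective 20.
(p,q)=(0,3): 2·0+6·3=18≤27, 4·0+2·3=6≤9, objective 15.
No feasible integer point exceeds 20.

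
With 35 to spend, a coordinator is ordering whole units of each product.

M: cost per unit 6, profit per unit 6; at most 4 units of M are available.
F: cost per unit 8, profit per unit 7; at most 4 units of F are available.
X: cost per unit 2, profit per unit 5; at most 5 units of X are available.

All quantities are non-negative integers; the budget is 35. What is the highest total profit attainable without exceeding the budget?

49

X has the best ratio (5/2); taking only X gives at most 5×5 = 25 (stopped by the supply cap of 5).
Mixing does better — 4×M and 5×X: cost 34 ≤ 35, profit 4·6 + 5·5 = 49.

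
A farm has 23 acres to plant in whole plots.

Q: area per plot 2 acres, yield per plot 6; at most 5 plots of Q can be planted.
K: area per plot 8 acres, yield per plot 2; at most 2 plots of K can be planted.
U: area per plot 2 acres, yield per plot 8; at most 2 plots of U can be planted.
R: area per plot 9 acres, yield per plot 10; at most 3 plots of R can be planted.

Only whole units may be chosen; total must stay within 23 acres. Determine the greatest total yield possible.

56

U has the best ratio (8/2); taking only U gives at most 2×8 = 16 (stopped by the supply cap of 2).
Mixing does better — 5×Q, 2×U, and 1×R: area 23 ≤ 23, yield 5·6 + 2·8 + 1·10 = 56.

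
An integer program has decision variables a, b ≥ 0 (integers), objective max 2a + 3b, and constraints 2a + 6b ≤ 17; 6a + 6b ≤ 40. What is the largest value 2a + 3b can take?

Relaxing integrality, the LP optimum is 14.25 at (a,b) = (5.75, 0.917), which is not an integer point.
(a,b)=(5,1): 2·5+6·1=16≤17, 6·5+6·1=36≤40, objective 13.
(a,b)=(6,0): 2·6+6·0=12≤17, 6·6+6·0=36≤40, objective 12.
Maximum is 13 at (a,b)=(5,1).

13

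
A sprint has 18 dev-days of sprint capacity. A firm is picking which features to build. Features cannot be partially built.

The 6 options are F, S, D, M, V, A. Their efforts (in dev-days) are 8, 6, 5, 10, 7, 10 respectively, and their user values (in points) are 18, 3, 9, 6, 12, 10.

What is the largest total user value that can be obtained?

30

F + D: effort 8 + 5 = 13 ≤ 18, user value 18 + 9 = 27.
F + A: effort 8 + 10 = 18 ≤ 18, user value 18 + 10 = 28.
F + V: effort 8 + 7 = 15 ≤ 18, user value 18 + 12 = 30.
Best is F and V with total user value 30.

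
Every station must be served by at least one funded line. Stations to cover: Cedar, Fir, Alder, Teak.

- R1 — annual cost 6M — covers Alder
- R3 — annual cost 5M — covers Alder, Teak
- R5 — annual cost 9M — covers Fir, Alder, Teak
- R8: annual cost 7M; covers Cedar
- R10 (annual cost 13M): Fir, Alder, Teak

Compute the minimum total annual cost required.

16

The greedy cost-per-new-station heuristic would pick R3, R8, and R5 for 21, but a cheaper cover exists.
Choose R5 and R8: together they cover Cedar, Fir, Alder, Teak — every station.
Total annual cost: 9 + 7 = 16.
No cover costs less than 16.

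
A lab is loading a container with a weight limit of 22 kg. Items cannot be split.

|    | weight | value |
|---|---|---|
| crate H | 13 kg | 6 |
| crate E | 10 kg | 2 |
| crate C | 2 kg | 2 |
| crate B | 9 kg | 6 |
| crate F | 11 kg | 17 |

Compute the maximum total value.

25

crate C + crate B + crate F: weight 2 + 9 + 11 = 22 ≤ 22, value 2 + 6 + 17 = 25.
crate C + crate F: weight 2 + 11 = 13 ≤ 22, value 2 + 17 = 19.
crate B + crate F: weight 9 + 11 = 20 ≤ 22, value 6 + 17 = 23.
Best is crate C, crate B, and crate F with total value 25.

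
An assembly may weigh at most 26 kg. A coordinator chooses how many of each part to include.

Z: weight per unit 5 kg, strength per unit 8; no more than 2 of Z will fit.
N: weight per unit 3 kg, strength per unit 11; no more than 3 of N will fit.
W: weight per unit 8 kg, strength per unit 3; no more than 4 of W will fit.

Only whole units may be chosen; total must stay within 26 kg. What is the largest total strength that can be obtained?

N has the best ratio (11/3); taking only N gives at most 3×11 = 33 (stopped by the supply cap of 3).
Mixing does better — 2×Z and 3×N: weight 19 ≤ 26, strength 2·8 + 3·11 = 49.

49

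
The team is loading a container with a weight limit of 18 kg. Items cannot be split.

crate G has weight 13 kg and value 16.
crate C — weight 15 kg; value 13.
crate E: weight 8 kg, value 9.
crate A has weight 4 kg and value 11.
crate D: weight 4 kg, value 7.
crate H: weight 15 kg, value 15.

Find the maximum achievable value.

27

Take crate E, crate A, and crate D: weight 8 + 4 + 4 = 16 ≤ 18, value 9 + 11 + 7 = 27.
No feasible combination exceeds this.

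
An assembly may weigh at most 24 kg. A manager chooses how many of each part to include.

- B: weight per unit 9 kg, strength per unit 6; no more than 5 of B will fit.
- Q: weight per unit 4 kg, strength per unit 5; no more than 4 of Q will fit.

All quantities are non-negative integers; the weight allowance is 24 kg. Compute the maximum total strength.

1×B and 3×Q: weight 21 ≤ 24, strength 1·6 + 3·5 = 21.
4×Q: weight 16 ≤ 24, strength 4·5 = 20.
Best is 21.

21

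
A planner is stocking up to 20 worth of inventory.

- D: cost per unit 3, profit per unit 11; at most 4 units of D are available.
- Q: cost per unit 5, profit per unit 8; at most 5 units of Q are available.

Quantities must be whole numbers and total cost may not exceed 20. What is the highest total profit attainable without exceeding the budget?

52

Take 4×D and 1×Q: cost 17 ≤ 20, profit 4·11 + 1·8 = 52.
D has the best ratio (11/3) and is taken to its limit of 4; remaining capacity is filled optimally with the others.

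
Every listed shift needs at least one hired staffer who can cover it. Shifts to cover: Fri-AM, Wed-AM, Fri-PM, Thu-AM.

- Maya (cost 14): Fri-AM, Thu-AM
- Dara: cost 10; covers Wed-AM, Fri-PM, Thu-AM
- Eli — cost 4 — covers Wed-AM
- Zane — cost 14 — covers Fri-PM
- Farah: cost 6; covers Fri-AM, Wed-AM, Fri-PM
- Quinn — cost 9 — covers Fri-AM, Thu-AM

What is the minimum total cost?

15

This is an integer covering problem.
Choose Farah and Quinn: together they cover Fri-AM, Wed-AM, Fri-PM, Thu-AM — every shift.
Total cost: 6 + 9 = 15.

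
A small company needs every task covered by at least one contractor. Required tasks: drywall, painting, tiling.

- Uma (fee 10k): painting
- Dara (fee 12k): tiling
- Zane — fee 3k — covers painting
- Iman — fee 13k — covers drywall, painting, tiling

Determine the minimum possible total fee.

13

The greedy cost-per-new-task heuristic would pick Zane and Iman for 16, but a cheaper cover exists.
Iman alone covers drywall, painting, tiling — every task.
Total fee: 13.
No cover costs less than 13.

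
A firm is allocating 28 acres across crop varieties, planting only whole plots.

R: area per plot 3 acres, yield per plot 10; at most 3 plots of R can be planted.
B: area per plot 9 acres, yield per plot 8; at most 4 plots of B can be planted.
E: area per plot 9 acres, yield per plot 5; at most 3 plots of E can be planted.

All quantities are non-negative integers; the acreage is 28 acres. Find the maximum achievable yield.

46

R has the best ratio (10/3); taking only R gives at most 3×10 = 30 (stopped by the supply cap of 3).
Mixing does better — 3×R and 2×B: area 27 ≤ 28, yield 3·10 + 2·8 = 46.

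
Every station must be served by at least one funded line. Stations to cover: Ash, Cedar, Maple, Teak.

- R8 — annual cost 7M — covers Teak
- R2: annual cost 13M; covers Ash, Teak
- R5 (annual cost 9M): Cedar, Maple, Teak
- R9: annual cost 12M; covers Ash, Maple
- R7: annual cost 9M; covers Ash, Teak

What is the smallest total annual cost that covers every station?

This is a weighted set-cover instance.
Choose R5 and R7: together they cover Ash, Cedar, Maple, Teak — every station.
Total annual cost: 9 + 9 = 18.
No cover costs less than 18.

18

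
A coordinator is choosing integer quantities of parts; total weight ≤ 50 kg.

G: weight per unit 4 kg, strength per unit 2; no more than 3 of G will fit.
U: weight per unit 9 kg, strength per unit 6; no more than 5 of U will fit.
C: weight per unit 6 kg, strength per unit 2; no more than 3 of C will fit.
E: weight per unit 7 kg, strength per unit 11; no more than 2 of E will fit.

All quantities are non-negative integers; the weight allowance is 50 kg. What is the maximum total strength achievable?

E has the best ratio (11/7); taking only E gives at most 2×11 = 22 (stopped by the supply cap of 2).
Mixing does better — 4×U and 2×E: weight 50 ≤ 50, strength 4·6 + 2·11 = 46.

46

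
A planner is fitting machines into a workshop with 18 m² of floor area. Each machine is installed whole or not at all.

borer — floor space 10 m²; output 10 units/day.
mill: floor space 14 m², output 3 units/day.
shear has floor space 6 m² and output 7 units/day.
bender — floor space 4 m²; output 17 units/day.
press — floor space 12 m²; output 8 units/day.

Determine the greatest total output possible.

27

This is a 0-1 knapsack instance.
Take borer and bender: floor space 10 + 4 = 14 ≤ 18, output 10 + 17 = 27.
No other feasible combination does better.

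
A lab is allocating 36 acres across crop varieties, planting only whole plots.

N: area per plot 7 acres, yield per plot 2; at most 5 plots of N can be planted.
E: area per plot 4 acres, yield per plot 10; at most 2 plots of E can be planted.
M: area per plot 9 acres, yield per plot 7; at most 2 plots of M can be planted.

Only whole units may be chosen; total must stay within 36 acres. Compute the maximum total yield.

Take 1×N, 2×E, and 2×M: area 33 ≤ 36, yield 1·2 + 2·10 + 2·7 = 36.
E has the best ratio (10/4) and is taken to its limit of 2; remaining capacity is filled optimally with the others.

36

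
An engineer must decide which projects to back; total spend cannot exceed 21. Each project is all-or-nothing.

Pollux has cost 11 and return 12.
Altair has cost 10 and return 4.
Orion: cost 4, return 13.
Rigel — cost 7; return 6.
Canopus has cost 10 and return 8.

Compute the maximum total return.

This is a 0-1 knapsack instance.
Allowing fractional choices, the relaxed optimum would be about 30.1, but projects are indivisible.
Altair + Orion + Rigel: cost 10 + 4 + 7 = 21 ≤ 21, return 4 + 13 + 6 = 23.
Orion + Rigel + Canopus: cost 4 + 7 + 10 = 21 ≤ 21, return 13 + 6 + 8 = 27.
Pollux + Orion: cost 11 + 4 = 15 ≤ 21, return 12 + 13 = 25.
Best is Orion, Rigel, and Canopus with total return 27.

27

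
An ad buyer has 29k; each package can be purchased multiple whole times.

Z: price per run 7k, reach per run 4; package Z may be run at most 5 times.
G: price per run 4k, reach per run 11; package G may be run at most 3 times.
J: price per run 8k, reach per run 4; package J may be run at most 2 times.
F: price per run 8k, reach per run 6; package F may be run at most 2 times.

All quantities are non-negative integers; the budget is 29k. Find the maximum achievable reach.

45

G has the best ratio (11/4); taking only G gives at most 3×11 = 33 (stopped by the supply cap of 3).
Mixing does better — 3×G and 2×F: price 28 ≤ 29, reach 3·11 + 2·6 = 45.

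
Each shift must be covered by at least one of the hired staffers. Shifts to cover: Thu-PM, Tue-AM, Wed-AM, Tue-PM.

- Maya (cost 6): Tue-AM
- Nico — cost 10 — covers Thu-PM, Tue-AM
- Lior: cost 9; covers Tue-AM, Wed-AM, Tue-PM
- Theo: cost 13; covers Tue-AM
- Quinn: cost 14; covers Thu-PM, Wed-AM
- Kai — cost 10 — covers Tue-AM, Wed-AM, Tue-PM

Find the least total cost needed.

Choose Nico and Lior: together they cover Thu-PM, Tue-AM, Wed-AM, Tue-PM — every shift.
Total cost: 10 + 9 = 19.
No cover costs less than 19.

19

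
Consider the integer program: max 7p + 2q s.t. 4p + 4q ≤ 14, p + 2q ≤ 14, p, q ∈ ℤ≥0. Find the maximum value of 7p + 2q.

21

The continuous relaxation peaks at (3.5, 0) with value 24.50; rounding to a feasible lattice point costs some objective.
(p,q)=(3,0): 4·3+4·0=12≤14, 1·3+2·0=3≤14, objective 21.
(p,q)=(2,1): 4·2+4·1=12≤14, 1·2+2·1=4≤14, objective 16.
(p,q)=(2,0): 4·2+4·0=8≤14, 1·2+2·0=2≤14, objective 14.
The best lattice point is (3,0), giving 21.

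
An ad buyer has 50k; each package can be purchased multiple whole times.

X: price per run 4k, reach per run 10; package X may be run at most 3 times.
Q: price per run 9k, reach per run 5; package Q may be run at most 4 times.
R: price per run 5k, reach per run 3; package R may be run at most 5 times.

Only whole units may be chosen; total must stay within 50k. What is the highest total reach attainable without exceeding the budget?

52

X has the best ratio (10/4); taking only X gives at most 3×10 = 30 (stopped by the supply cap of 3).
Mixing does better — 3×X, 2×Q, and 4×R: price 50 ≤ 50, reach 3·10 + 2·5 + 4·3 = 52.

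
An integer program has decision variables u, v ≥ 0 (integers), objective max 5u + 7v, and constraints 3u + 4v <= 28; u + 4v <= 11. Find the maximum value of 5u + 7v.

The continuous relaxation peaks at (8.5, 0.625) with value 46.88; rounding to a feasible lattice point costs some objective.
(u,v)=(9,0): 3·9+4·0=27≤28, 1·9+4·0=9≤11, objective 45.
(u,v)=(7,1): 3·7+4·1=25≤28, 1·7+4·1=11≤11, objective 42.
(u,v)=(8,0): 3·8+4·0=24≤28, 1·8+4·0=8≤11, objective 40.
(u,v)=(7,0): 3·7+4·0=21≤28, 1·7+4·0=7≤11, objective 35.
Maximum is 45 at (u,v)=(9,0).

45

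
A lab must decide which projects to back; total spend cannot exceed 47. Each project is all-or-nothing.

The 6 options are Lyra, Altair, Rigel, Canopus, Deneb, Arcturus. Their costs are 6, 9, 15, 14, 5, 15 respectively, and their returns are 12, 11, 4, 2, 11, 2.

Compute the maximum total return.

38

Allowing fractional choices, the relaxed optimum would be about 39.7, but projects are indivisible.
Lyra + Altair + Rigel + Deneb: cost 6 + 9 + 15 + 5 = 35 ≤ 47, return 12 + 11 + 4 + 11 = 38.
Lyra + Altair + Deneb + Arcturus: cost 6 + 9 + 5 + 15 = 35 ≤ 47, return 12 + 11 + 11 + 2 = 36.
Lyra + Altair + Canopus + Deneb: cost 6 + 9 + 14 + 5 = 34 ≤ 47, return 12 + 11 + 2 + 11 = 36.
Best is Lyra, Altair, Rigel, and Deneb with total return 38.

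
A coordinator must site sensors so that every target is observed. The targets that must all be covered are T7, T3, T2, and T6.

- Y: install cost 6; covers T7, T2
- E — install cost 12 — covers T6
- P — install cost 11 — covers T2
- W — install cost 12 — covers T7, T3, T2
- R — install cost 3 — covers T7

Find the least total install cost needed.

This is a weighted set-cover instance.
The greedy cost-per-new-target heuristic would pick Y, E, and W for 30, but a cheaper cover exists.
Choose E and W: together they cover T7, T3, T2, T6 — every target.
Total install cost: 12 + 12 = 24.
No cover costs less than 24.

24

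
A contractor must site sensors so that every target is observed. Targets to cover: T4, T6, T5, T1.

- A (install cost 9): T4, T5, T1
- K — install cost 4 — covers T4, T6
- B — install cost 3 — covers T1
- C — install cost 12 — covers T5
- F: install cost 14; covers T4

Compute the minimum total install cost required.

This is a weighted set-cover instance.
The greedy cost-per-new-target heuristic would pick K, B, and A for 16, but a cheaper cover exists.
Choose A and K: together they cover T4, T6, T5, T1 — every target.
Total install cost: 9 + 4 = 13.
No cover costs less than 13.

13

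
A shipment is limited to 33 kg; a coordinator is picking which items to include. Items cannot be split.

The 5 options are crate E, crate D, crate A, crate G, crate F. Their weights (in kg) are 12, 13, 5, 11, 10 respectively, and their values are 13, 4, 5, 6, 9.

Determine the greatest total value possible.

This is a 0-1 knapsack instance.
Allowing fractional choices, the relaxed optimum would be about 30.3, but items are indivisible.
crate E + crate A + crate G: weight 12 + 5 + 11 = 28 ≤ 33, value 13 + 5 + 6 = 24.
crate E + crate A + crate F: weight 12 + 5 + 10 = 27 ≤ 33, value 13 + 5 + 9 = 27.
crate E + crate G + crate F: weight 12 + 11 + 10 = 33 ≤ 33, value 13 + 6 + 9 = 28.
Best is crate E, crate G, and crate F with total value 28.

28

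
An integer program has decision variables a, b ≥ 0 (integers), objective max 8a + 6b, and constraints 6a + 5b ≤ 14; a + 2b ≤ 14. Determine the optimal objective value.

16

(a,b)=(2,0): 6·2+5·0=12≤14, 1·2+2·0=2≤14, objective 16.
(a,b)=(1,1): 6·1+5·1=11≤14, 1·1+2·1=3≤14, objective 14.
(a,b)=(1,0): 6·1+5·0=6≤14, 1·1+2·0=1≤14, objective 8.
The best lattice point is (2,0), giving 16.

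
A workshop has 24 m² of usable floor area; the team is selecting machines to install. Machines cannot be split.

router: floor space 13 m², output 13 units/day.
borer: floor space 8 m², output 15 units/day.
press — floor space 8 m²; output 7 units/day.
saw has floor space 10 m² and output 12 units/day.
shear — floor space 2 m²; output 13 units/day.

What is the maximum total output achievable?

Allowing fractional choices, the relaxed optimum would be about 44.0, but machines are indivisible.
borer + press + shear: floor space 8 + 8 + 2 = 18 ≤ 24, output 15 + 7 + 13 = 35.
borer + saw + shear: floor space 8 + 10 + 2 = 20 ≤ 24, output 15 + 12 + 13 = 40.
router + borer + shear: floor space 13 + 8 + 2 = 23 ≤ 24, output 13 + 15 + 13 = 41.
Best is router, borer, and shear with total output 41.

41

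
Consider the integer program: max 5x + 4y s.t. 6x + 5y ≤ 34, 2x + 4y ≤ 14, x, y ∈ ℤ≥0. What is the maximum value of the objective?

Relaxing integrality, the LP optimum is 28.33 at (x,y) = (5.67, 0), which is not an integer point.
(x,y)=(5,0): 6·5+5·0=30≤34, 2·5+4·0=10≤14, objective 25.
(x,y)=(4,1): 6·4+5·1=29≤34, 2·4+4·1=12≤14, objective 24.
(x,y)=(4,0): 6·4+5·0=24≤34, 2·4+4·0=8≤14, objective 20.
No feasible integer point exceeds 25.

25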